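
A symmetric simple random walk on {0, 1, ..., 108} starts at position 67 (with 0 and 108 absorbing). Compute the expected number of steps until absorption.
E[τ | X_0 = 67] = 2747

Let v_k = E[τ | X_0 = k]. Boundary: v_0 = v_108 = 0. Recurrence: v_k = 1 + (v_{k-1} + v_{k+1})/2 for 1 ≤ k ≤ 107. The particular solution to v_k − (v_{k-1} + v_{k+1})/2 = 1 is v_k = −k^2. Adding homogeneous solution A + B k and matching boundaries gives v_k = k (108 − k). Substituting k = 67: v_67 = 67 · 41 = 2747.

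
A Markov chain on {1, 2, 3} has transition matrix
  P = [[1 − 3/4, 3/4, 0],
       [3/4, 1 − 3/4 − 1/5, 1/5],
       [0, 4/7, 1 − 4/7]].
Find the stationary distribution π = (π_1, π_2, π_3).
π = (20/47, 20/47, 7/47)

This is a birth-death chain on three states, which satisfies detailed balance: π_1 · P_{12} = π_2 · P_{21} and π_2 · P_{23} = π_3 · P_{32}.
From π_1 · 3/4 = π_2 · 3/4: π_2/π_1 = (3/4)/(3/4) = 1.
From π_2 · 1/5 = π_3 · 4/7: π_3/π_2 = (1/5)/(4/7) = 7/20.
Take π_1 proportional to 1; then unnormalized π = (1, 1, 7/20). Normalize by dividing by the sum 47/20:
  π = (20/47, 20/47, 7/47).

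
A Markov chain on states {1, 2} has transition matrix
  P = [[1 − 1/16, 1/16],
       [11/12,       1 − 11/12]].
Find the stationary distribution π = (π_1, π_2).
π_1 = 44/47, π_2 = 3/47

Solve πP = π with π_1 + π_2 = 1. From πP = π: π_1 · (1 − 1/16) + π_2 · 11/12 = π_1 ⇒ π_2 · 11/12 = π_1 · 1/16 ⇒ π_2/π_1 = (1/16)/(11/12) = 3/44. Together with π_1 + π_2 = 1:
  π_1 = (11/12)/(1/16 + 11/12) = (11/12)/(47/48) = 44/47,
  π_2 = (1/16)/(1/16 + 11/12) = (1/16)/(47/48) = 3/47.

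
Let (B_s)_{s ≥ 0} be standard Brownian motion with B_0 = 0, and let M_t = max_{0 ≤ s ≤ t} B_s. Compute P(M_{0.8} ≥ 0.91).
P(M_{0.8} ≥ 0.91) = 2·P(B_{0.8} ≥ 0.91) = 2(1 − Φ(0.91/√0.8)) ≈ 0.3090

By the reflection principle for Brownian motion, P(M_t ≥ a) = 2 · P(B_t ≥ a) for a ≥ 0. Since B_t ~ N(0, t), P(B_t ≥ 0.91) = 1 − Φ(0.91/√t) = 1 − Φ(0.91/√0.8) = 1 − Φ(1.0174). So
  P(M_{0.8} ≥ 0.91) = 2(1 − Φ(1.0174)) ≈ 0.3090.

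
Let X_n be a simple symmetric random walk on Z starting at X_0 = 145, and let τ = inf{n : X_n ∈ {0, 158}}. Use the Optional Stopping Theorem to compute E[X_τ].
E[X_τ] = 145

X_n is a martingale and τ is a bounded-mean stopping time (indeed τ is finite a.s. with bounded expectation since the walk is in a bounded region). By the OST, E[X_τ] = E[X_0] = 145. Equivalently: E[X_τ] = 158 · P(hit 158 first) + 0 · P(hit 0 first) = 158 · (145/158) = 145.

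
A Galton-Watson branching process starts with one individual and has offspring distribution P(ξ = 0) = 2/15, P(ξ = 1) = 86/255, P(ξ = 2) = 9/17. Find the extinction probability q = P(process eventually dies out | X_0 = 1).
q = 34/135

The pgf is f(s) = 2/15 + 86/255·s + 9/17·s². The extinction probability q is the smallest fixed point of f in [0, 1]. Setting s = f(s):
  9/17·s² + (86/255 − 1)·s + 2/15 = 0
  9/17·s² − (2/15 + 9/17)·s + 2/15 = 0
which factors as (s − 1)·(9/17·s − 2/15) = 0, giving roots s = 1 and s = (2/15)/(9/17) = 34/135.
Mean offspring μ = 86/255 + 2·9/17 = 356/255 > 1 (supercritical), so q < 1. The extinction probability is the smaller root: q = (2/15)/(9/17) = 34/135.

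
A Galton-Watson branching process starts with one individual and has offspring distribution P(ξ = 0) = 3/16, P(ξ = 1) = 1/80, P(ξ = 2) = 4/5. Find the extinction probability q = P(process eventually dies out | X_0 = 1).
q = 15/64

The pgf is f(s) = 3/16 + 1/80·s + 4/5·s². The extinction probability q is the smallest fixed point of f in [0, 1]. Setting s = f(s):
  4/5·s² + (1/80 − 1)·s + 3/16 = 0
  4/5·s² − (3/16 + 4/5)·s + 3/16 = 0
which factors as (s − 1)·(4/5·s − 3/16) = 0, giving roots s = 1 and s = (3/16)/(4/5) = 15/64.
Mean offspring μ = 1/80 + 2·4/5 = 129/80 > 1 (supercritical), so q < 1. The extinction probability is the smaller root: q = (3/16)/(4/5) = 15/64.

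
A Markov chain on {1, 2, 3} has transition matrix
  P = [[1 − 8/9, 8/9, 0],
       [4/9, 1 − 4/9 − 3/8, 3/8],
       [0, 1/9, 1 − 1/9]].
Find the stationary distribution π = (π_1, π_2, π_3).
π = (4/39, 8/39, 9/13)

This is a birth-death chain on three states, which satisfies detailed balance: π_1 · P_{12} = π_2 · P_{21} and π_2 · P_{23} = π_3 · P_{32}.
From π_1 · 8/9 = π_2 · 4/9: π_2/π_1 = (8/9)/(4/9) = 2.
From π_2 · 3/8 = π_3 · 1/9: π_3/π_2 = (3/8)/(1/9) = 27/8.
Take π_1 proportional to 1; then unnormalized π = (1, 2, 27/4). Normalize by dividing by the sum 39/4:
  π = (4/39, 8/39, 9/13).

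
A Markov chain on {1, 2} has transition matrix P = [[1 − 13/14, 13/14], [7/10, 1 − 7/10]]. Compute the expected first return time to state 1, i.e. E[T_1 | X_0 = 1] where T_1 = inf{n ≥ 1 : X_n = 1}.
E[T_1 | X_0 = 1] = 1/π_1 = 114/49

For an irreducible recurrent Markov chain with stationary distribution π, E[T_i | X_0 = i] = 1/π_i (Kac's formula). Here π_1 = (7/10)/(13/14 + 7/10) = (7/10)/(57/35) = 49/114, so E[T_1 | X_0 = 1] = 1/π_1 = (13/14 + 7/10)/(7/10) = (57/35)/(7/10) = 114/49.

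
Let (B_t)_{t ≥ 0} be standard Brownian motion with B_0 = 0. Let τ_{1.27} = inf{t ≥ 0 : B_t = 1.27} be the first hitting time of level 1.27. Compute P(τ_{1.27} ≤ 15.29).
P(τ_{1.27} ≤ 15.29) = 2(1 − Φ(1.27/√15.29)) = 2(1 − Φ(0.3248)) ≈ 0.7453

By the reflection principle for standard BM, P(τ_b ≤ t) = 2 · P(B_t ≥ b). Since B_t ~ N(0, t), P(B_t ≥ 1.27) = 1 − Φ(1.27/√t) = 1 − Φ(1.27/√15.29) = 1 − Φ(0.3248) ≈ 0.37267. Doubling: P(τ_{1.27} ≤ 15.29) ≈ 2 · 0.37267 = 0.74534 ≈ 0.7453.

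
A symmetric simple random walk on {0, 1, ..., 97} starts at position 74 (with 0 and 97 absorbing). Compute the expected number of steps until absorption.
E[τ | X_0 = 74] = 1702

Let v_k = E[τ | X_0 = k]. Boundary: v_0 = v_97 = 0. Recurrence: v_k = 1 + (v_{k-1} + v_{k+1})/2 for 1 ≤ k ≤ 96. The particular solution to v_k − (v_{k-1} + v_{k+1})/2 = 1 is v_k = −k^2. Adding homogeneous solution A + B k and matching boundaries gives v_k = k (97 − k). Substituting k = 74: v_74 = 74 · 23 = 1702.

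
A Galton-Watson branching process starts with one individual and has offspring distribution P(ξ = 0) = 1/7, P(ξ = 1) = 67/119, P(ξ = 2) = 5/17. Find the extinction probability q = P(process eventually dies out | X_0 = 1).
q = 17/35

The pgf is f(s) = 1/7 + 67/119·s + 5/17·s². The extinction probability q is the smallest fixed point of f in [0, 1]. Setting s = f(s):
  5/17·s² + (67/119 − 1)·s + 1/7 = 0
  5/17·s² − (1/7 + 5/17)·s + 1/7 = 0
which factors as (s − 1)·(5/17·s − 1/7) = 0, giving roots s = 1 and s = (1/7)/(5/17) = 17/35.
Mean offspring μ = 67/119 + 2·5/17 = 137/119 > 1 (supercritical), so q < 1. The extinction probability is the smaller root: q = (1/7)/(5/17) = 17/35.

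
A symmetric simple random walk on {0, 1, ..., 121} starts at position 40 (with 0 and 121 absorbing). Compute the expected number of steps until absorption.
E[τ | X_0 = 40] = 3240

Let v_k = E[τ | X_0 = k]. Boundary: v_0 = v_121 = 0. Recurrence: v_k = 1 + (v_{k-1} + v_{k+1})/2 for 1 ≤ k ≤ 120. The particular solution to v_k − (v_{k-1} + v_{k+1})/2 = 1 is v_k = −k^2. Adding homogeneous solution A + B k and matching boundaries gives v_k = k (121 − k). Substituting k = 40: v_40 = 40 · 81 = 3240.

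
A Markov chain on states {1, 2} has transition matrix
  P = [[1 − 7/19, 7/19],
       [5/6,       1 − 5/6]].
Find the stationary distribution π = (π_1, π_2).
π_1 = 95/137, π_2 = 42/137

Solve πP = π with π_1 + π_2 = 1. From πP = π: π_1 · (1 − 7/19) + π_2 · 5/6 = π_1 ⇒ π_2 · 5/6 = π_1 · 7/19 ⇒ π_2/π_1 = (7/19)/(5/6) = 42/95. Together with π_1 + π_2 = 1:
  π_1 = (5/6)/(7/19 + 5/6) = (5/6)/(137/114) = 95/137,
  π_2 = (7/19)/(7/19 + 5/6) = (7/19)/(137/114) = 42/137.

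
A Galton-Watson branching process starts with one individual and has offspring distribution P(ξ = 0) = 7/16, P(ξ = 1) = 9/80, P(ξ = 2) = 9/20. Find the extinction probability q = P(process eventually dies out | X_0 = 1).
q = 35/36

The pgf is f(s) = 7/16 + 9/80·s + 9/20·s². The extinction probability q is the smallest fixed point of f in [0, 1]. Setting s = f(s):
  9/20·s² + (9/80 − 1)·s + 7/16 = 0
  9/20·s² − (7/16 + 9/20)·s + 7/16 = 0
which factors as (s − 1)·(9/20·s − 7/16) = 0, giving roots s = 1 and s = (7/16)/(9/20) = 35/36.
Mean offspring μ = 9/80 + 2·9/20 = 81/80 > 1 (supercritical), so q < 1. The extinction probability is the smaller root: q = (7/16)/(9/20) = 35/36.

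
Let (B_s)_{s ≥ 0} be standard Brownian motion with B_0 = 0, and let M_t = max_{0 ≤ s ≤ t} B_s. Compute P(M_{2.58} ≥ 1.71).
P(M_{2.58} ≥ 1.71) = 2·P(B_{2.58} ≥ 1.71) = 2(1 − Φ(1.71/√2.58)) ≈ 0.2871

By the reflection principle for Brownian motion, P(M_t ≥ a) = 2 · P(B_t ≥ a) for a ≥ 0. Since B_t ~ N(0, t), P(B_t ≥ 1.71) = 1 − Φ(1.71/√t) = 1 − Φ(1.71/√2.58) = 1 − Φ(1.0646). So
  P(M_{2.58} ≥ 1.71) = 2(1 − Φ(1.0646)) ≈ 0.2871.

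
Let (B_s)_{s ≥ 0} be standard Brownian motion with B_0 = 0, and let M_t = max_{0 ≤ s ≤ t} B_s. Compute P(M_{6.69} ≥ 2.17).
P(M_{6.69} ≥ 2.17) = 2·P(B_{6.69} ≥ 2.17) = 2(1 − Φ(2.17/√6.69)) ≈ 0.4015

By the reflection principle for Brownian motion, P(M_t ≥ a) = 2 · P(B_t ≥ a) for a ≥ 0. Since B_t ~ N(0, t), P(B_t ≥ 2.17) = 1 − Φ(2.17/√t) = 1 − Φ(2.17/√6.69) = 1 − Φ(0.8390). So
  P(M_{6.69} ≥ 2.17) = 2(1 − Φ(0.8390)) ≈ 0.4015.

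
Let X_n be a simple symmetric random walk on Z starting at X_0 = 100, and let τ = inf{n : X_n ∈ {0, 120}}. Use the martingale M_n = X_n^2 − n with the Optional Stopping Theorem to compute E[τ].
E[τ] = 2000

M_n = X_n^2 − n is a martingale (since E[X_{n+1}^2 | F_n] = X_n^2 + 1). By OST (τ has finite mean in a bounded region), E[M_τ] = E[M_0] = X_0^2 − 0 = 100^2 = 10000. Also E[M_τ] = E[X_τ^2] − E[τ]. The walk exits at 0 or 120, with P(hit 120 first) = 100/120, so E[X_τ^2] = 120^2 · 100/120 + 0 = 12000. Thus E[τ] = E[X_τ^2] − E[M_τ] = 12000 − 10000 = 2000 = 100(120 − 100) = 2000.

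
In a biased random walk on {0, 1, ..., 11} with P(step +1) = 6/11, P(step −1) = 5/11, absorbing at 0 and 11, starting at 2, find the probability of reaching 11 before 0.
P(hit 11 before 0) = (1 − (5/6)^2) / (1 − (5/6)^11) = 110854656/313968931

Let u_k denote P(reach 11 before 0 | start at k). Boundary: u_0 = 0, u_11 = 1. Recurrence: u_k = 6/11·u_{k+1} + 5/11·u_{k-1} for 1 ≤ k ≤ 10. Try u_k = A + B·r^k with r = q/p = (5/11)/(6/11) = 5/6. Substitution satisfies the recurrence; boundary conditions give:
  u_k = (1 − r^k) / (1 − r^N) = (1 − (5/6)^2) / (1 − (5/6)^11) = 110854656/313968931.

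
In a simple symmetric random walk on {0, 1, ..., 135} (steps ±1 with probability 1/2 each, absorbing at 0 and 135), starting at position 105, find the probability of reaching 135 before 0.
P(hit 135 before 0) = 105/135 = 7/9

Let u_k = P(hit 135 before 0 | start at k). Then u_0 = 0, u_135 = 1, and u_k = u_{k-1}/2 + u_{k+1}/2 for 1 ≤ k ≤ 134. This harmonic recurrence is solved by u_k = k/135, giving u_105 = 105/135 = 7/9.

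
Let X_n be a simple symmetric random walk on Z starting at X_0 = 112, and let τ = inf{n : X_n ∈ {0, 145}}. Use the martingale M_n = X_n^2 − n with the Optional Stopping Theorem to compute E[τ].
E[τ] = 3696

M_n = X_n^2 − n is a martingale (since E[X_{n+1}^2 | F_n] = X_n^2 + 1). By OST (τ has finite mean in a bounded region), E[M_τ] = E[M_0] = X_0^2 − 0 = 112^2 = 12544. Also E[M_τ] = E[X_τ^2] − E[τ]. The walk exits at 0 or 145, with P(hit 145 first) = 112/145, so E[X_τ^2] = 145^2 · 112/145 + 0 = 16240. Thus E[τ] = E[X_τ^2] − E[M_τ] = 16240 − 12544 = 3696 = 112(145 − 112) = 3696.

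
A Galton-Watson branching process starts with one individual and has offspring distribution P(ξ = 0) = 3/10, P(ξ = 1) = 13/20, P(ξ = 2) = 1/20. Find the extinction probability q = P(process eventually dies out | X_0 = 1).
q = 1

Mean offspring μ = 0·3/10 + 1·13/20 + 2·1/20 = 3/4 ≤ 1. For μ ≤ 1 with offspring not concentrated at 1, the Galton-Watson process goes extinct almost surely, so q = 1.
(Algebraic check: The pgf is f(s) = 3/10 + 13/20·s + 1/20·s². The extinction probability q is the smallest fixed point of f in [0, 1]. Setting s = f(s):
  1/20·s² + (13/20 − 1)·s + 3/10 = 0
  1/20·s² − (3/10 + 1/20)·s + 3/10 = 0
which factors as (s − 1)·(1/20·s − 3/10) = 0, giving roots s = 1 and s = (3/10)/(1/20) = 6. Since 6 ≥ 1, the smallest root in [0, 1] is s = 1.)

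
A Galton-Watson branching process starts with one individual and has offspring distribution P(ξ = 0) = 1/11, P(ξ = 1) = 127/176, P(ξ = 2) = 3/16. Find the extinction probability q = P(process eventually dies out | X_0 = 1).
q = 16/33

The pgf is f(s) = 1/11 + 127/176·s + 3/16·s². The extinction probability q is the smallest fixed point of f in [0, 1]. Setting s = f(s):
  3/16·s² + (127/176 − 1)·s + 1/11 = 0
  3/16·s² − (1/11 + 3/16)·s + 1/11 = 0
which factors as (s − 1)·(3/16·s − 1/11) = 0, giving roots s = 1 and s = (1/11)/(3/16) = 16/33.
Mean offspring μ = 127/176 + 2·3/16 = 193/176 > 1 (supercritical), so q < 1. The extinction probability is the smaller root: q = (1/11)/(3/16) = 16/33.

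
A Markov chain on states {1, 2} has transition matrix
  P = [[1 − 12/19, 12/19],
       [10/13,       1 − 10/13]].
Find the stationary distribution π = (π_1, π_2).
π_1 = 95/173, π_2 = 78/173

Solve πP = π with π_1 + π_2 = 1. From πP = π: π_1 · (1 − 12/19) + π_2 · 10/13 = π_1 ⇒ π_2 · 10/13 = π_1 · 12/19 ⇒ π_2/π_1 = (12/19)/(10/13) = 78/95. Together with π_1 + π_2 = 1:
  π_1 = (10/13)/(12/19 + 10/13) = (10/13)/(346/247) = 95/173,
  π_2 = (12/19)/(12/19 + 10/13) = (12/19)/(346/247) = 78/173.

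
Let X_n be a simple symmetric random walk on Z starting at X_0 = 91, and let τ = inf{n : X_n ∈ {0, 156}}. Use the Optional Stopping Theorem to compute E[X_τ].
E[X_τ] = 91

X_n is a martingale and τ is a bounded-mean stopping time (indeed τ is finite a.s. with bounded expectation since the walk is in a bounded region). By the OST, E[X_τ] = E[X_0] = 91. Equivalently: E[X_τ] = 156 · P(hit 156 first) + 0 · P(hit 0 first) = 156 · (91/156) = 91.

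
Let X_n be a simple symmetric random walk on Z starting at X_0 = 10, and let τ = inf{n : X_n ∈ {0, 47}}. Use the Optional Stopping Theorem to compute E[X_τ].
E[X_τ] = 10

X_n is a martingale and τ is a bounded-mean stopping time (indeed τ is finite a.s. with bounded expectation since the walk is in a bounded region). By the OST, E[X_τ] = E[X_0] = 10. Equivalently: E[X_τ] = 47 · P(hit 47 first) + 0 · P(hit 0 first) = 47 · (10/47) = 10.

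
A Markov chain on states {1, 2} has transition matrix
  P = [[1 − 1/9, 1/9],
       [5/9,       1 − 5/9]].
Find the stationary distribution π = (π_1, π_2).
π_1 = 5/6, π_2 = 1/6

Solve πP = π with π_1 + π_2 = 1. From πP = π: π_1 · (1 − 1/9) + π_2 · 5/9 = π_1 ⇒ π_2 · 5/9 = π_1 · 1/9 ⇒ π_2/π_1 = (1/9)/(5/9) = 1/5. Together with π_1 + π_2 = 1:
  π_1 = (5/9)/(1/9 + 5/9) = (5/9)/(2/3) = 5/6,
  π_2 = (1/9)/(1/9 + 5/9) = (1/9)/(2/3) = 1/6.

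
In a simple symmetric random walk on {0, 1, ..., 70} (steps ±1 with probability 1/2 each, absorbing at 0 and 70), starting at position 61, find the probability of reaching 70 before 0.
P(hit 70 before 0) = 61/70

Let u_k = P(hit 70 before 0 | start at k). Then u_0 = 0, u_70 = 1, and u_k = u_{k-1}/2 + u_{k+1}/2 for 1 ≤ k ≤ 69. This harmonic recurrence is solved by u_k = k/70, giving u_61 = 61/70.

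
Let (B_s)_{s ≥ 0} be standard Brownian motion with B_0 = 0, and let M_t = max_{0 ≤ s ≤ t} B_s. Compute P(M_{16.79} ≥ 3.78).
P(M_{16.79} ≥ 3.78) = 2·P(B_{16.79} ≥ 3.78) = 2(1 − Φ(3.78/√16.79)) ≈ 0.3563

By the reflection principle for Brownian motion, P(M_t ≥ a) = 2 · P(B_t ≥ a) for a ≥ 0. Since B_t ~ N(0, t), P(B_t ≥ 3.78) = 1 − Φ(3.78/√t) = 1 − Φ(3.78/√16.79) = 1 − Φ(0.9225). So
  P(M_{16.79} ≥ 3.78) = 2(1 − Φ(0.9225)) ≈ 0.3563.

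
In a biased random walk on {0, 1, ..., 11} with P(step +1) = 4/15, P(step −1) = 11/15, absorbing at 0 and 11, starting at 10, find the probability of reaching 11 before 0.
P(hit 11 before 0) = (1 − (11/4)^10) / (1 − (11/4)^11) = 14820786300/40758210901

Let u_k denote P(reach 11 before 0 | start at k). Boundary: u_0 = 0, u_11 = 1. Recurrence: u_k = 4/15·u_{k+1} + 11/15·u_{k-1} for 1 ≤ k ≤ 10. Try u_k = A + B·r^k with r = q/p = (11/15)/(4/15) = 11/4. Substitution satisfies the recurrence; boundary conditions give:
  u_k = (1 − r^k) / (1 − r^N) = (1 − (11/4)^10) / (1 − (11/4)^11) = 14820786300/40758210901.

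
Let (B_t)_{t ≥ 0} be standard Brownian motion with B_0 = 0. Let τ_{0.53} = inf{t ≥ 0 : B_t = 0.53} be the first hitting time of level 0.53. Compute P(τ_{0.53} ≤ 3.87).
P(τ_{0.53} ≤ 3.87) = 2(1 − Φ(0.53/√3.87)) = 2(1 − Φ(0.2694)) ≈ 0.7876

By the reflection principle for standard BM, P(τ_b ≤ t) = 2 · P(B_t ≥ b). Since B_t ~ N(0, t), P(B_t ≥ 0.53) = 1 − Φ(0.53/√t) = 1 − Φ(0.53/√3.87) = 1 − Φ(0.2694) ≈ 0.39381. Doubling: P(τ_{0.53} ≤ 3.87) ≈ 2 · 0.39381 = 0.78762 ≈ 0.7876.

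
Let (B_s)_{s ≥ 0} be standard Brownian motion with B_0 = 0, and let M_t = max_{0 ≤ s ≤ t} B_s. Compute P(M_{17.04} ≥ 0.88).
P(M_{17.04} ≥ 0.88) = 2·P(B_{17.04} ≥ 0.88) = 2(1 − Φ(0.88/√17.04)) ≈ 0.8312

By the reflection principle for Brownian motion, P(M_t ≥ a) = 2 · P(B_t ≥ a) for a ≥ 0. Since B_t ~ N(0, t), P(B_t ≥ 0.88) = 1 − Φ(0.88/√t) = 1 − Φ(0.88/√17.04) = 1 − Φ(0.2132). So
  P(M_{17.04} ≥ 0.88) = 2(1 − Φ(0.2132)) ≈ 0.8312.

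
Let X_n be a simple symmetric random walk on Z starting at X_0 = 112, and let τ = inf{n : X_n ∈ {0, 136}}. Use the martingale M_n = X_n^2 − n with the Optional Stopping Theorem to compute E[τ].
E[τ] = 2688

M_n = X_n^2 − n is a martingale (since E[X_{n+1}^2 | F_n] = X_n^2 + 1). By OST (τ has finite mean in a bounded region), E[M_τ] = E[M_0] = X_0^2 − 0 = 112^2 = 12544. Also E[M_τ] = E[X_τ^2] − E[τ]. The walk exits at 0 or 136, with P(hit 136 first) = 112/136, so E[X_τ^2] = 136^2 · 112/136 + 0 = 15232. Thus E[τ] = E[X_τ^2] − E[M_τ] = 15232 − 12544 = 2688 = 112(136 − 112) = 2688.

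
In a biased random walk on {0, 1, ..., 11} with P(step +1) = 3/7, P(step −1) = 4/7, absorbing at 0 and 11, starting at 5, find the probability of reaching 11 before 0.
P(hit 11 before 0) = (1 − (4/3)^5) / (1 − (4/3)^11) = 569349/4017157

Let u_k denote P(reach 11 before 0 | start at k). Boundary: u_0 = 0, u_11 = 1. Recurrence: u_k = 3/7·u_{k+1} + 4/7·u_{k-1} for 1 ≤ k ≤ 10. Try u_k = A + B·r^k with r = q/p = (4/7)/(3/7) = 4/3. Substitution satisfies the recurrence; boundary conditions give:
  u_k = (1 − r^k) / (1 − r^N) = (1 − (4/3)^5) / (1 − (4/3)^11) = 569349/4017157.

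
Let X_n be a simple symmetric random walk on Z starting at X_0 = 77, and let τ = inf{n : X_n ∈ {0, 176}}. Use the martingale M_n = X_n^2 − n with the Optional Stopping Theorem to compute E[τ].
E[τ] = 7623

M_n = X_n^2 − n is a martingale (since E[X_{n+1}^2 | F_n] = X_n^2 + 1). By OST (τ has finite mean in a bounded region), E[M_τ] = E[M_0] = X_0^2 − 0 = 77^2 = 5929. Also E[M_τ] = E[X_τ^2] − E[τ]. The walk exits at 0 or 176, with P(hit 176 first) = 77/176, so E[X_τ^2] = 176^2 · 77/176 + 0 = 13552. Thus E[τ] = E[X_τ^2] − E[M_τ] = 13552 − 5929 = 7623 = 77(176 − 77) = 7623.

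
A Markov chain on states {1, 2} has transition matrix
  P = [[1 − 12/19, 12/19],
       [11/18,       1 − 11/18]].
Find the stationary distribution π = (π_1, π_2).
π_1 = 209/425, π_2 = 216/425

Solve πP = π with π_1 + π_2 = 1. From πP = π: π_1 · (1 − 12/19) + π_2 · 11/18 = π_1 ⇒ π_2 · 11/18 = π_1 · 12/19 ⇒ π_2/π_1 = (12/19)/(11/18) = 216/209. Together with π_1 + π_2 = 1:
  π_1 = (11/18)/(12/19 + 11/18) = (11/18)/(425/342) = 209/425,
  π_2 = (12/19)/(12/19 + 11/18) = (12/19)/(425/342) = 216/425.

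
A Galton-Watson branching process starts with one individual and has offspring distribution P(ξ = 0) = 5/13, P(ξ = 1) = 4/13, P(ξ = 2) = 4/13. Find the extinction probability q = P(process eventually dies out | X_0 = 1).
q = 1

Mean offspring μ = 0·5/13 + 1·4/13 + 2·4/13 = 12/13 ≤ 1. For μ ≤ 1 with offspring not concentrated at 1, the Galton-Watson process goes extinct almost surely, so q = 1.
(Algebraic check: The pgf is f(s) = 5/13 + 4/13·s + 4/13·s². The extinction probability q is the smallest fixed point of f in [0, 1]. Setting s = f(s):
  4/13·s² + (4/13 − 1)·s + 5/13 = 0
  4/13·s² − (5/13 + 4/13)·s + 5/13 = 0
which factors as (s − 1)·(4/13·s − 5/13) = 0, giving roots s = 1 and s = (5/13)/(4/13) = 5/4. Since 5/4 ≥ 1, the smallest root in [0, 1] is s = 1.)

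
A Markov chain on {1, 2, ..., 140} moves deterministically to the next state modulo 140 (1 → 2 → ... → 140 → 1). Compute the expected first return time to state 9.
E[T_9 | X_0 = 9] = 140

The chain cycles deterministically, so starting at state 9 it returns in exactly 140 steps. Equivalently, the stationary distribution is uniform π_j = 1/140 for every state j, so by Kac's formula E[T_9] = 1/π_9 = 140.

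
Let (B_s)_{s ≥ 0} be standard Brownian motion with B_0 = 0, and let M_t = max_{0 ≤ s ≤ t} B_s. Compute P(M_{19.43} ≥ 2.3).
P(M_{19.43} ≥ 2.3) = 2·P(B_{19.43} ≥ 2.3) = 2(1 − Φ(2.3/√19.43)) ≈ 0.6018

By the reflection principle for Brownian motion, P(M_t ≥ a) = 2 · P(B_t ≥ a) for a ≥ 0. Since B_t ~ N(0, t), P(B_t ≥ 2.3) = 1 − Φ(2.3/√t) = 1 − Φ(2.3/√19.43) = 1 − Φ(0.5218). So
  P(M_{19.43} ≥ 2.3) = 2(1 − Φ(0.5218)) ≈ 0.6018.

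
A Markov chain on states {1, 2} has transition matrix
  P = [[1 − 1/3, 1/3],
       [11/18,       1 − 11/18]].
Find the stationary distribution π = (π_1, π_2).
π_1 = 11/17, π_2 = 6/17

Solve πP = π with π_1 + π_2 = 1. From πP = π: π_1 · (1 − 1/3) + π_2 · 11/18 = π_1 ⇒ π_2 · 11/18 = π_1 · 1/3 ⇒ π_2/π_1 = (1/3)/(11/18) = 6/11. Together with π_1 + π_2 = 1:
  π_1 = (11/18)/(1/3 + 11/18) = (11/18)/(17/18) = 11/17,
  π_2 = (1/3)/(1/3 + 11/18) = (1/3)/(17/18) = 6/17.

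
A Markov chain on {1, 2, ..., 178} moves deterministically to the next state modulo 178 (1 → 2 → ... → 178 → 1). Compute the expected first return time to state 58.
E[T_58 | X_0 = 58] = 178

The chain cycles deterministically, so starting at state 58 it returns in exactly 178 steps. Equivalently, the stationary distribution is uniform π_j = 1/178 for every state j, so by Kac's formula E[T_58] = 1/π_58 = 178.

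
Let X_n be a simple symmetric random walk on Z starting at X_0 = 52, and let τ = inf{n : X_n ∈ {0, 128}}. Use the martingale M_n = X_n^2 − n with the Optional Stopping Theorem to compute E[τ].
E[τ] = 3952

M_n = X_n^2 − n is a martingale (since E[X_{n+1}^2 | F_n] = X_n^2 + 1). By OST (τ has finite mean in a bounded region), E[M_τ] = E[M_0] = X_0^2 − 0 = 52^2 = 2704. Also E[M_τ] = E[X_τ^2] − E[τ]. The walk exits at 0 or 128, with P(hit 128 first) = 52/128, so E[X_τ^2] = 128^2 · 52/128 + 0 = 6656. Thus E[τ] = E[X_τ^2] − E[M_τ] = 6656 − 2704 = 3952 = 52(128 − 52) = 3952.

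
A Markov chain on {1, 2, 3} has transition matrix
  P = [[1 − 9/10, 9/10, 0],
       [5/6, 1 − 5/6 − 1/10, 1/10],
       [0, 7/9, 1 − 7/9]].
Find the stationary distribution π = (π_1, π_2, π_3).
π = (1750/3883, 1890/3883, 243/3883)

This is a birth-death chain on three states, which satisfies detailed balance: π_1 · P_{12} = π_2 · P_{21} and π_2 · P_{23} = π_3 · P_{32}.
From π_1 · 9/10 = π_2 · 5/6: π_2/π_1 = (9/10)/(5/6) = 27/25.
From π_2 · 1/10 = π_3 · 7/9: π_3/π_2 = (1/10)/(7/9) = 9/70.
Take π_1 proportional to 1; then unnormalized π = (1, 27/25, 243/1750). Normalize by dividing by the sum 3883/1750:
  π = (1750/3883, 1890/3883, 243/3883).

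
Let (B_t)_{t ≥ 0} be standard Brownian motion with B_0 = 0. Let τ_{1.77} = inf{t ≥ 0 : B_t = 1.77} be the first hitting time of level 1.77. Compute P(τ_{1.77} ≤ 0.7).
P(τ_{1.77} ≤ 0.7) = 2(1 − Φ(1.77/√0.7)) = 2(1 − Φ(2.1156)) ≈ 0.0344

By the reflection principle for standard BM, P(τ_b ≤ t) = 2 · P(B_t ≥ b). Since B_t ~ N(0, t), P(B_t ≥ 1.77) = 1 − Φ(1.77/√t) = 1 − Φ(1.77/√0.7) = 1 − Φ(2.1156) ≈ 0.01719. Doubling: P(τ_{1.77} ≤ 0.7) ≈ 2 · 0.01719 = 0.03438 ≈ 0.0344.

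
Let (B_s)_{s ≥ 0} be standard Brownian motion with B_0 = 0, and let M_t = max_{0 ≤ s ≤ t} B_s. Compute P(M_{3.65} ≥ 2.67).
P(M_{3.65} ≥ 2.67) = 2·P(B_{3.65} ≥ 2.67) = 2(1 − Φ(2.67/√3.65)) ≈ 0.1623

By the reflection principle for Brownian motion, P(M_t ≥ a) = 2 · P(B_t ≥ a) for a ≥ 0. Since B_t ~ N(0, t), P(B_t ≥ 2.67) = 1 − Φ(2.67/√t) = 1 − Φ(2.67/√3.65) = 1 − Φ(1.3975). So
  P(M_{3.65} ≥ 2.67) = 2(1 − Φ(1.3975)) ≈ 0.1623.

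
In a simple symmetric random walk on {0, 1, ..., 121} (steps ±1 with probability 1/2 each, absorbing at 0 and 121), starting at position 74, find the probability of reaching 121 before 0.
P(hit 121 before 0) = 74/121

Let u_k = P(hit 121 before 0 | start at k). Then u_0 = 0, u_121 = 1, and u_k = u_{k-1}/2 + u_{k+1}/2 for 1 ≤ k ≤ 120. This harmonic recurrence is solved by u_k = k/121, giving u_74 = 74/121.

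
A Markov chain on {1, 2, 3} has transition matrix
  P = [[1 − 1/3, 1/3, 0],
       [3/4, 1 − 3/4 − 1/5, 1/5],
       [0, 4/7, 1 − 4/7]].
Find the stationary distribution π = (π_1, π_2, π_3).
π = (5/8, 5/18, 7/72)

This is a birth-death chain on three states, which satisfies detailed balance: π_1 · P_{12} = π_2 · P_{21} and π_2 · P_{23} = π_3 · P_{32}.
From π_1 · 1/3 = π_2 · 3/4: π_2/π_1 = (1/3)/(3/4) = 4/9.
From π_2 · 1/5 = π_3 · 4/7: π_3/π_2 = (1/5)/(4/7) = 7/20.
Take π_1 proportional to 1; then unnormalized π = (1, 4/9, 7/45). Normalize by dividing by the sum 8/5:
  π = (5/8, 5/18, 7/72).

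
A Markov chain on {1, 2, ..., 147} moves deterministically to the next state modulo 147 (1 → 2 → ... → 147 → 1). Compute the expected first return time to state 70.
E[T_70 | X_0 = 70] = 147

The chain cycles deterministically, so starting at state 70 it returns in exactly 147 steps. Equivalently, the stationary distribution is uniform π_j = 1/147 for every state j, so by Kac's formula E[T_70] = 1/π_70 = 147.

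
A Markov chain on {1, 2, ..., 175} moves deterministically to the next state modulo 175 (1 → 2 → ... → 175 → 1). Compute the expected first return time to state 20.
E[T_20 | X_0 = 20] = 175

The chain cycles deterministically, so starting at state 20 it returns in exactly 175 steps. Equivalently, the stationary distribution is uniform π_j = 1/175 for every state j, so by Kac's formula E[T_20] = 1/π_20 = 175.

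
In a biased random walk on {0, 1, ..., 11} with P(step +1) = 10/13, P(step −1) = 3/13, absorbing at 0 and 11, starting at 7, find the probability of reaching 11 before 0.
P(hit 11 before 0) = (1 − (3/10)^7) / (1 − (3/10)^11) = 14282590000/14285688979

Let u_k denote P(reach 11 before 0 | start at k). Boundary: u_0 = 0, u_11 = 1. Recurrence: u_k = 10/13·u_{k+1} + 3/13·u_{k-1} for 1 ≤ k ≤ 10. Try u_k = A + B·r^k with r = q/p = (3/13)/(10/13) = 3/10. Substitution satisfies the recurrence; boundary conditions give:
  u_k = (1 − r^k) / (1 − r^N) = (1 − (3/10)^7) / (1 − (3/10)^11) = 14282590000/14285688979.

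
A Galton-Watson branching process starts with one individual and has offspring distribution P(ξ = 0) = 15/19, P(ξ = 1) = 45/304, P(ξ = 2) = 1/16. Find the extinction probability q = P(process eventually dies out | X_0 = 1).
q = 1

Mean offspring μ = 0·15/19 + 1·45/304 + 2·1/16 = 83/304 ≤ 1. For μ ≤ 1 with offspring not concentrated at 1, the Galton-Watson process goes extinct almost surely, so q = 1.
(Algebraic check: The pgf is f(s) = 15/19 + 45/304·s + 1/16·s². The extinction probability q is the smallest fixed point of f in [0, 1]. Setting s = f(s):
  1/16·s² + (45/304 − 1)·s + 15/19 = 0
  1/16·s² − (15/19 + 1/16)·s + 15/19 = 0
which factors as (s − 1)·(1/16·s − 15/19) = 0, giving roots s = 1 and s = (15/19)/(1/16) = 240/19. Since 240/19 ≥ 1, the smallest root in [0, 1] is s = 1.)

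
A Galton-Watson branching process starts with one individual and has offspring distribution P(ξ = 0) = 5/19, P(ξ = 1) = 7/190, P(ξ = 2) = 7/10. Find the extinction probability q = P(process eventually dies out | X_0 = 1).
q = 50/133

The pgf is f(s) = 5/19 + 7/190·s + 7/10·s². The extinction probability q is the smallest fixed point of f in [0, 1]. Setting s = f(s):
  7/10·s² + (7/190 − 1)·s + 5/19 = 0
  7/10·s² − (5/19 + 7/10)·s + 5/19 = 0
which factors as (s − 1)·(7/10·s − 5/19) = 0, giving roots s = 1 and s = (5/19)/(7/10) = 50/133.
Mean offspring μ = 7/190 + 2·7/10 = 273/190 > 1 (supercritical), so q < 1. The extinction probability is the smaller root: q = (5/19)/(7/10) = 50/133.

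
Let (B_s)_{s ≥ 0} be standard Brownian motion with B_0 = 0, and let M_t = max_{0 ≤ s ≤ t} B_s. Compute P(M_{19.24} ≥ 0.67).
P(M_{19.24} ≥ 0.67) = 2·P(B_{19.24} ≥ 0.67) = 2(1 − Φ(0.67/√19.24)) ≈ 0.8786

By the reflection principle for Brownian motion, P(M_t ≥ a) = 2 · P(B_t ≥ a) for a ≥ 0. Since B_t ~ N(0, t), P(B_t ≥ 0.67) = 1 − Φ(0.67/√t) = 1 − Φ(0.67/√19.24) = 1 − Φ(0.1527). So
  P(M_{19.24} ≥ 0.67) = 2(1 − Φ(0.1527)) ≈ 0.8786.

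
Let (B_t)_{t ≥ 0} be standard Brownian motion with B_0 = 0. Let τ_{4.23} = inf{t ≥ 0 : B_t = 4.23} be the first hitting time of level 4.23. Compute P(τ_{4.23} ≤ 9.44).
P(τ_{4.23} ≤ 9.44) = 2(1 − Φ(4.23/√9.44)) = 2(1 − Φ(1.3767)) ≈ 0.1686

By the reflection principle for standard BM, P(τ_b ≤ t) = 2 · P(B_t ≥ b). Since B_t ~ N(0, t), P(B_t ≥ 4.23) = 1 − Φ(4.23/√t) = 1 − Φ(4.23/√9.44) = 1 − Φ(1.3767) ≈ 0.08430. Doubling: P(τ_{4.23} ≤ 9.44) ≈ 2 · 0.08430 = 0.16860 ≈ 0.1686.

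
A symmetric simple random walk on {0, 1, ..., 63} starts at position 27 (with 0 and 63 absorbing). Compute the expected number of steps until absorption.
E[τ | X_0 = 27] = 972

Let v_k = E[τ | X_0 = k]. Boundary: v_0 = v_63 = 0. Recurrence: v_k = 1 + (v_{k-1} + v_{k+1})/2 for 1 ≤ k ≤ 62. The particular solution to v_k − (v_{k-1} + v_{k+1})/2 = 1 is v_k = −k^2. Adding homogeneous solution A + B k and matching boundaries gives v_k = k (63 − k). Substituting k = 27: v_27 = 27 · 36 = 972.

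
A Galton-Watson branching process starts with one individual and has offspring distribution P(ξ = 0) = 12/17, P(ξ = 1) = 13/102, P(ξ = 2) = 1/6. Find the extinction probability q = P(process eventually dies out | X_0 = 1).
q = 1

Mean offspring μ = 0·12/17 + 1·13/102 + 2·1/6 = 47/102 ≤ 1. For μ ≤ 1 with offspring not concentrated at 1, the Galton-Watson process goes extinct almost surely, so q = 1.
(Algebraic check: The pgf is f(s) = 12/17 + 13/102·s + 1/6·s². The extinction probability q is the smallest fixed point of f in [0, 1]. Setting s = f(s):
  1/6·s² + (13/102 − 1)·s + 12/17 = 0
  1/6·s² − (12/17 + 1/6)·s + 12/17 = 0
which factors as (s − 1)·(1/6·s − 12/17) = 0, giving roots s = 1 and s = (12/17)/(1/6) = 72/17. Since 72/17 ≥ 1, the smallest root in [0, 1] is s = 1.)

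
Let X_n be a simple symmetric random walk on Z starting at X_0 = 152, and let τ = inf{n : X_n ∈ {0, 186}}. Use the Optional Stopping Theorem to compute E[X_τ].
E[X_τ] = 152

X_n is a martingale and τ is a bounded-mean stopping time (indeed τ is finite a.s. with bounded expectation since the walk is in a bounded region). By the OST, E[X_τ] = E[X_0] = 152. Equivalently: E[X_τ] = 186 · P(hit 186 first) + 0 · P(hit 0 first) = 186 · (152/186) = 152.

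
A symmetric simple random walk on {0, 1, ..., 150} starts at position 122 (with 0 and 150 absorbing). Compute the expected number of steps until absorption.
E[τ | X_0 = 122] = 3416

Let v_k = E[τ | X_0 = k]. Boundary: v_0 = v_150 = 0. Recurrence: v_k = 1 + (v_{k-1} + v_{k+1})/2 for 1 ≤ k ≤ 149. The particular solution to v_k − (v_{k-1} + v_{k+1})/2 = 1 is v_k = −k^2. Adding homogeneous solution A + B k and matching boundaries gives v_k = k (150 − k). Substituting k = 122: v_122 = 122 · 28 = 3416.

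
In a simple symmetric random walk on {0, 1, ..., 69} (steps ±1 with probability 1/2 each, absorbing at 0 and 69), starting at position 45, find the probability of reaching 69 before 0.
P(hit 69 before 0) = 45/69 = 15/23

Let u_k = P(hit 69 before 0 | start at k). Then u_0 = 0, u_69 = 1, and u_k = u_{k-1}/2 + u_{k+1}/2 for 1 ≤ k ≤ 68. This harmonic recurrence is solved by u_k = k/69, giving u_45 = 45/69 = 15/23.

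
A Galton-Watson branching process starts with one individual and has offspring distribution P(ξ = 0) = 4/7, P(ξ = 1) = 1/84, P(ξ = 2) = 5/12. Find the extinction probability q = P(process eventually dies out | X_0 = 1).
q = 1

Mean offspring μ = 0·4/7 + 1·1/84 + 2·5/12 = 71/84 ≤ 1. For μ ≤ 1 with offspring not concentrated at 1, the Galton-Watson process goes extinct almost surely, so q = 1.
(Algebraic check: The pgf is f(s) = 4/7 + 1/84·s + 5/12·s². The extinction probability q is the smallest fixed point of f in [0, 1]. Setting s = f(s):
  5/12·s² + (1/84 − 1)·s + 4/7 = 0
  5/12·s² − (4/7 + 5/12)·s + 4/7 = 0
which factors as (s − 1)·(5/12·s − 4/7) = 0, giving roots s = 1 and s = (4/7)/(5/12) = 48/35. Since 48/35 ≥ 1, the smallest root in [0, 1] is s = 1.)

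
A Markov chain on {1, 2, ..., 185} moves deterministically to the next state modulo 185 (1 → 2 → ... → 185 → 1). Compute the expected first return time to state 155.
E[T_155 | X_0 = 155] = 185

The chain cycles deterministically, so starting at state 155 it returns in exactly 185 steps. Equivalently, the stationary distribution is uniform π_j = 1/185 for every state j, so by Kac's formula E[T_155] = 1/π_155 = 185.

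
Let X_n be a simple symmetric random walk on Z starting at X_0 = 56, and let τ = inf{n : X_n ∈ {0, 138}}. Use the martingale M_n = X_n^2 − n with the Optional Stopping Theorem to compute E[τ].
E[τ] = 4592

M_n = X_n^2 − n is a martingale (since E[X_{n+1}^2 | F_n] = X_n^2 + 1). By OST (τ has finite mean in a bounded region), E[M_τ] = E[M_0] = X_0^2 − 0 = 56^2 = 3136. Also E[M_τ] = E[X_τ^2] − E[τ]. The walk exits at 0 or 138, with P(hit 138 first) = 56/138, so E[X_τ^2] = 138^2 · 56/138 + 0 = 7728. Thus E[τ] = E[X_τ^2] − E[M_τ] = 7728 − 3136 = 4592 = 56(138 − 56) = 4592.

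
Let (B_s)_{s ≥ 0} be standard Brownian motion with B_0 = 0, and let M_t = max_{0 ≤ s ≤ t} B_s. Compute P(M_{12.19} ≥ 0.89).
P(M_{12.19} ≥ 0.89) = 2·P(B_{12.19} ≥ 0.89) = 2(1 − Φ(0.89/√12.19)) ≈ 0.7988

By the reflection principle for Brownian motion, P(M_t ≥ a) = 2 · P(B_t ≥ a) for a ≥ 0. Since B_t ~ N(0, t), P(B_t ≥ 0.89) = 1 − Φ(0.89/√t) = 1 − Φ(0.89/√12.19) = 1 − Φ(0.2549). So
  P(M_{12.19} ≥ 0.89) = 2(1 − Φ(0.2549)) ≈ 0.7988.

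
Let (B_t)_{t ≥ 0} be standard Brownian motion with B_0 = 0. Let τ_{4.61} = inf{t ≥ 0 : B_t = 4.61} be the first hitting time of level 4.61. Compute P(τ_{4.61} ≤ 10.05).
P(τ_{4.61} ≤ 10.05) = 2(1 − Φ(4.61/√10.05)) = 2(1 − Φ(1.4542)) ≈ 0.1459

By the reflection principle for standard BM, P(τ_b ≤ t) = 2 · P(B_t ≥ b). Since B_t ~ N(0, t), P(B_t ≥ 4.61) = 1 − Φ(4.61/√t) = 1 − Φ(4.61/√10.05) = 1 − Φ(1.4542) ≈ 0.07295. Doubling: P(τ_{4.61} ≤ 10.05) ≈ 2 · 0.07295 = 0.14590 ≈ 0.1459.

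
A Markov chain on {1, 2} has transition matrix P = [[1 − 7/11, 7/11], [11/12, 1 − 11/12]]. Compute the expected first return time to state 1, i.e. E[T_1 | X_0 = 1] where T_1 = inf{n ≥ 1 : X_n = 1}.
E[T_1 | X_0 = 1] = 1/π_1 = 205/121

For an irreducible recurrent Markov chain with stationary distribution π, E[T_i | X_0 = i] = 1/π_i (Kac's formula). Here π_1 = (11/12)/(7/11 + 11/12) = (11/12)/(205/132) = 121/205, so E[T_1 | X_0 = 1] = 1/π_1 = (7/11 + 11/12)/(11/12) = (205/132)/(11/12) = 205/121.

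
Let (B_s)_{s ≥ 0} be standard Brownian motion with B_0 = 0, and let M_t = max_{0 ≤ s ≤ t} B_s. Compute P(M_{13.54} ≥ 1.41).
P(M_{13.54} ≥ 1.41) = 2·P(B_{13.54} ≥ 1.41) = 2(1 − Φ(1.41/√13.54)) ≈ 0.7016

By the reflection principle for Brownian motion, P(M_t ≥ a) = 2 · P(B_t ≥ a) for a ≥ 0. Since B_t ~ N(0, t), P(B_t ≥ 1.41) = 1 − Φ(1.41/√t) = 1 − Φ(1.41/√13.54) = 1 − Φ(0.3832). So
  P(M_{13.54} ≥ 1.41) = 2(1 − Φ(0.3832)) ≈ 0.7016.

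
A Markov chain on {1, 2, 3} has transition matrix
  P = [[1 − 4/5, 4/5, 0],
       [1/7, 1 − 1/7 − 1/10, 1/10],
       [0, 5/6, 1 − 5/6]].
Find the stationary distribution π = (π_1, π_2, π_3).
π = (125/909, 700/909, 28/303)

This is a birth-death chain on three states, which satisfies detailed balance: π_1 · P_{12} = π_2 · P_{21} and π_2 · P_{23} = π_3 · P_{32}.
From π_1 · 4/5 = π_2 · 1/7: π_2/π_1 = (4/5)/(1/7) = 28/5.
From π_2 · 1/10 = π_3 · 5/6: π_3/π_2 = (1/10)/(5/6) = 3/25.
Take π_1 proportional to 1; then unnormalized π = (1, 28/5, 84/125). Normalize by dividing by the sum 909/125:
  π = (125/909, 700/909, 28/303).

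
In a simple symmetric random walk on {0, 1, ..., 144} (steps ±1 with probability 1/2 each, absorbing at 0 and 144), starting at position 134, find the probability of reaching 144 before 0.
P(hit 144 before 0) = 134/144 = 67/72

Let u_k = P(hit 144 before 0 | start at k). Then u_0 = 0, u_144 = 1, and u_k = u_{k-1}/2 + u_{k+1}/2 for 1 ≤ k ≤ 143. This harmonic recurrence is solved by u_k = k/144, giving u_134 = 134/144 = 67/72.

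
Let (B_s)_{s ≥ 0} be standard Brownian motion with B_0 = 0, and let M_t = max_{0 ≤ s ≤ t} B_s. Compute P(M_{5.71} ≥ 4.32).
P(M_{5.71} ≥ 4.32) = 2·P(B_{5.71} ≥ 4.32) = 2(1 − Φ(4.32/√5.71)) ≈ 0.0706

By the reflection principle for Brownian motion, P(M_t ≥ a) = 2 · P(B_t ≥ a) for a ≥ 0. Since B_t ~ N(0, t), P(B_t ≥ 4.32) = 1 − Φ(4.32/√t) = 1 − Φ(4.32/√5.71) = 1 − Φ(1.8079). So
  P(M_{5.71} ≥ 4.32) = 2(1 − Φ(1.8079)) ≈ 0.0706.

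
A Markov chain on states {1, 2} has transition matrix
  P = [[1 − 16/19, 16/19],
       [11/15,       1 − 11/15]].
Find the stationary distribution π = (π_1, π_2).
π_1 = 209/449, π_2 = 240/449

Solve πP = π with π_1 + π_2 = 1. From πP = π: π_1 · (1 − 16/19) + π_2 · 11/15 = π_1 ⇒ π_2 · 11/15 = π_1 · 16/19 ⇒ π_2/π_1 = (16/19)/(11/15) = 240/209. Together with π_1 + π_2 = 1:
  π_1 = (11/15)/(16/19 + 11/15) = (11/15)/(449/285) = 209/449,
  π_2 = (16/19)/(16/19 + 11/15) = (16/19)/(449/285) = 240/449.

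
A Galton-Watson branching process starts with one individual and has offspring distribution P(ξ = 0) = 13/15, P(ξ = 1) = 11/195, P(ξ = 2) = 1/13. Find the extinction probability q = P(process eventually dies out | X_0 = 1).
q = 1

Mean offspring μ = 0·13/15 + 1·11/195 + 2·1/13 = 41/195 ≤ 1. For μ ≤ 1 with offspring not concentrated at 1, the Galton-Watson process goes extinct almost surely, so q = 1.
(Algebraic check: The pgf is f(s) = 13/15 + 11/195·s + 1/13·s². The extinction probability q is the smallest fixed point of f in [0, 1]. Setting s = f(s):
  1/13·s² + (11/195 − 1)·s + 13/15 = 0
  1/13·s² − (13/15 + 1/13)·s + 13/15 = 0
which factors as (s − 1)·(1/13·s − 13/15) = 0, giving roots s = 1 and s = (13/15)/(1/13) = 169/15. Since 169/15 ≥ 1, the smallest root in [0, 1] is s = 1.)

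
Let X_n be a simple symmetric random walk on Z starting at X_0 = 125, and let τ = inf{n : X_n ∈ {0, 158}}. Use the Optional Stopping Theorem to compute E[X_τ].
E[X_τ] = 125

X_n is a martingale and τ is a bounded-mean stopping time (indeed τ is finite a.s. with bounded expectation since the walk is in a bounded region). By the OST, E[X_τ] = E[X_0] = 125. Equivalently: E[X_τ] = 158 · P(hit 158 first) + 0 · P(hit 0 first) = 158 · (125/158) = 125.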